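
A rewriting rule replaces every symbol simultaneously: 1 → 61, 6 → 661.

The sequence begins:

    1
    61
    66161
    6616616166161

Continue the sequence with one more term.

φ(6616616166161) expands symbol-by-symbol to 661 661 61 661 661 61 661 61 661 661 61 661 61; joining the 13 pieces gives the next term.

6616616166166161661616616616166161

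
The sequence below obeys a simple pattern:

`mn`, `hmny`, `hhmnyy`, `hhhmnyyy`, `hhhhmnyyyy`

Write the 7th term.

s(k+1) = h·s(k)·y, so each term gains h as a prefix and y as a suffix.
From hhhhmnyyyy, 2 further steps: hhhhmnyyyy → hhhhhmnyyyyy → (answer).

hhhhhhmnyyyyyy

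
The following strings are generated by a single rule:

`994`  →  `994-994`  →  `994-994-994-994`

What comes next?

s(k+1) = s(k)·-·s(k) — each term doubles the last with '-' between the halves.
One more doubling of 994-994-994-994 gives the answer.

994-994-994-994-994-994-994-994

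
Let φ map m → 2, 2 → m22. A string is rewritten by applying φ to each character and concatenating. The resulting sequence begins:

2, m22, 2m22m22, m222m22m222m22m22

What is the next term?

Replace each of the 17 characters of m222m22m222m22m22 in place — 2 m22 m22 m22 2 m22 m22 2 m22 m22 m22 2 m22 m22 2 m22 m22 — and concatenate.

2m22m22m222m22m222m22m22m222m22m222m22m22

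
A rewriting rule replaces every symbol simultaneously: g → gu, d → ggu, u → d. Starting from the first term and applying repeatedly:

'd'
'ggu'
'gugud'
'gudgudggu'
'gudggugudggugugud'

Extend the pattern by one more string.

Applying the rule to each of the 17 symbols of gudggugudggugugud gives the pieces gu d ggu gu gu d gu d ggu gu gu d gu d gu d ggu, which concatenate to the answer.

gudggugugudgudggugugudgudgudggu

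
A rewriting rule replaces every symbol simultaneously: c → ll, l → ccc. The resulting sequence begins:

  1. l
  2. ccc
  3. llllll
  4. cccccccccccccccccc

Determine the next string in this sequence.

Rewriting the 18 symbols of cccccccccccccccccc one by one yields ll ll ll ll ll ll ll ll ll ll ll ll ll ll ll ll ll ll; concatenated:

llllllllllllllllllllllllllllllllllll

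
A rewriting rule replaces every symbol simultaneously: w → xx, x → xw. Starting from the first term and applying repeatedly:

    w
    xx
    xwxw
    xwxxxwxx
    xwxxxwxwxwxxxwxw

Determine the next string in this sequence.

φ(xwxxxwxwxwxxxwxw) expands symbol-by-symbol to xw xx xw xw xw xx xw xx xw xx xw xw xw xx xw xx; joining the 16 pieces gives the next term.

xwxxxwxwxwxxxwxxxwxxxwxwxwxxxwxx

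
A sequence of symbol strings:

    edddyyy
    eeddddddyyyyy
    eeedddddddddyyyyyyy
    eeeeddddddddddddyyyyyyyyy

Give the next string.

eeeeedddddddddddddddyyyyyyyyyyy

Each string has the form e^{n} d^{3n} y^{2n+1} (n = 1, 2, …).
For the next term, n = 5, so the run lengths are 5, 15, 11.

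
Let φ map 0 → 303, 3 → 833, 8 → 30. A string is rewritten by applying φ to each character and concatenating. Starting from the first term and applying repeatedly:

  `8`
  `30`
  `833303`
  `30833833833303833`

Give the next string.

Applying the rule to each of the 17 symbols of 30833833833303833 gives the pieces 833 303 30 833 833 30 833 833 30 833 833 833 303 833 30 833 833, which concatenate to the answer.

83330330833833308338333083383383330383330833833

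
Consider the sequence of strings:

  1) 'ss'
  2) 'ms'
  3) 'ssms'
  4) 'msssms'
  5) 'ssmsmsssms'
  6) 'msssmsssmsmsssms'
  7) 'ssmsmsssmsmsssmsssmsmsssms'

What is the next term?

From term 3 onward, concatenate the second-to-last term with the last: ss·ms = ssms, ms·ssms = msssms, …
So term 8 is msssmsssmsmsssms·ssmsmsssmsmsssmsssmsmsssms.

msssmsssmsmsssmsssmsmsssmsmsssmsssmsmsssms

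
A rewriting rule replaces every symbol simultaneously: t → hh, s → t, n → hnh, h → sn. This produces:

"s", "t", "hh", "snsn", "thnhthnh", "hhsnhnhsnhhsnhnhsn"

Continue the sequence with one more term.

snsnthnhsnhnhsnthnhsnsnthnhsnhnhsnthnh

Applying the rule to each of the 18 symbols of hhsnhnhsnhhsnhnhsn gives the pieces sn sn t hnh sn hnh sn t hnh sn sn t hnh sn hnh sn t hnh, which concatenate to the answer.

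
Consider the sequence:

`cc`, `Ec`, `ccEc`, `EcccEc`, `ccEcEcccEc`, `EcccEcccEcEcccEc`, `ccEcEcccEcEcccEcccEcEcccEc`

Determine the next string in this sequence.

EcccEcccEcEcccEcccEcEcccEcEcccEcccEcEcccEc

Each term (from the third on) is the two preceding terms concatenated in order: term 3 = cc·Ec = ccEc.
The next term joins EcccEcccEcEcccEc and ccEcEcccEcEcccEcccEcEcccEc.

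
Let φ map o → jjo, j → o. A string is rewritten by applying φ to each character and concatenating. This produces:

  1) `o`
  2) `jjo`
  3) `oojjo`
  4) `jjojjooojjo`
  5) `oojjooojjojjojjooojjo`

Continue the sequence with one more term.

Replace each of the 21 characters of oojjooojjojjojjooojjo in place — jjo jjo o o jjo jjo jjo o o jjo o o jjo o o jjo jjo jjo o o jjo — and concatenate.

jjojjooojjojjojjooojjooojjooojjojjojjooojjo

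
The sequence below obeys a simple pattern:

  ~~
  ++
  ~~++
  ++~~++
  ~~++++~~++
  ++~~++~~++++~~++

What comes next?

This is a Fibonacci-style word recurrence s(k) = s(k−2)·s(k−1): e.g. ~~·++ = ~~++.
So term 7 is ~~++++~~++·++~~++~~++++~~++.

~~++++~~++++~~++~~++++~~++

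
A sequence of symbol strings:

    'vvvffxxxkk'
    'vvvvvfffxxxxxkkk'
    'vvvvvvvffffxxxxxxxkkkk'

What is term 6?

vvvvvvvvvvvvvfffffffxxxxxxxxxxxxxkkkkkkk

The n-th term is 2n+1 v's then n+1 f's then 2n+1 x's then n+1 k's (n = 1, 2, …).
For term 6, n = 6, so the run lengths are 13, 7, 13, 7.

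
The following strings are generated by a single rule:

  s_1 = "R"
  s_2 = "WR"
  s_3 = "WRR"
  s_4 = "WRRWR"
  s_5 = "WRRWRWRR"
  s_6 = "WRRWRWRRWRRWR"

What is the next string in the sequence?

WRRWRWRRWRRWRWRRWRWRR

From term 3 onward, concatenate the last term with the second-to-last: WR·R = WRR, WRR·WR = WRRWR, …
The next term joins WRRWRWRRWRRWR and WRRWRWRR.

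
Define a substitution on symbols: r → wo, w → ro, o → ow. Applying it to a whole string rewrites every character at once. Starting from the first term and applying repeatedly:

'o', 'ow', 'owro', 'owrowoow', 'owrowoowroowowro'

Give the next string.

Applying the rule to each of the 16 symbols of owrowoowroowowro gives the pieces ow ro wo ow ro ow ow ro wo ow ow ro ow ro wo ow, which concatenate to the answer.

owrowoowroowowrowoowowroowrowoow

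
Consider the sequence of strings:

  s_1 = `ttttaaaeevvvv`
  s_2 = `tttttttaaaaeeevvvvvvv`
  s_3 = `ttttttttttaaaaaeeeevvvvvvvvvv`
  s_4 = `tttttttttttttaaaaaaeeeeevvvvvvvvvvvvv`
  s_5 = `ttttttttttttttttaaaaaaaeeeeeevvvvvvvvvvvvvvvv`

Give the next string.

tttttttttttttttttttaaaaaaaaeeeeeeevvvvvvvvvvvvvvvvvvv

Each string has the form t^{3n+1} a^{n+2} e^{n+1} v^{3n+1} (n = 1, 2, …).
For the next term, n = 6, so the run lengths are 19, 8, 7, 19.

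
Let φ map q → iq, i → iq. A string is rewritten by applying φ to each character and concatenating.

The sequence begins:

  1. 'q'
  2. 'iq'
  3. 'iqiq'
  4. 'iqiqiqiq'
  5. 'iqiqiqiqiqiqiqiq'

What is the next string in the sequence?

Rewriting the 16 symbols of iqiqiqiqiqiqiqiq one by one yields iq iq iq iq iq iq iq iq iq iq iq iq iq iq iq iq; concatenated:

iqiqiqiqiqiqiqiqiqiqiqiqiqiqiqiq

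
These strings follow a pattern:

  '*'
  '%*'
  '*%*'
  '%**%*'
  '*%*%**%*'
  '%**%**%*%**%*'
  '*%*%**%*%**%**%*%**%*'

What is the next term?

%**%**%*%**%**%*%**%*%**%**%*%**%*

From term 3 onward, concatenate the second-to-last term with the last: *·%* = *%*, %*·*%* = %**%*, …
So term 8 is %**%**%*%**%*·*%*%**%*%**%**%*%**%*.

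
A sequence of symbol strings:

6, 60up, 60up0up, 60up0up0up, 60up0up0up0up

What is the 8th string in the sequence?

Every step adds 0up to the end: s(k+1) = s(k)·0up.
From 60up0up0up0up, 3 further steps: 60up0up0up0up → 60up0up0up0up0up → 60up0up0up0up0up0up → (answer).

60up0up0up0up0up0up0up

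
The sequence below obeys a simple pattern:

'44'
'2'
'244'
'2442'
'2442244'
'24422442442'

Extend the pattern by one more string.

244224424422442244

Each term (from the third on) is the previous term followed by the one before it: term 3 = 2·44 = 244.
So term 7 is 24422442442·2442244.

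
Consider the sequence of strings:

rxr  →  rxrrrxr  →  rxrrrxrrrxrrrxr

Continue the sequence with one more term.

rxrrrxrrrxrrrxrrrxrrrxrrrxrrrxr

s(k+1) = s(k)·r·s(k) — each term doubles the last with 'r' between the halves.
So the next term is two copies of rxrrrxrrrxrrrxr with 'r' between the halves.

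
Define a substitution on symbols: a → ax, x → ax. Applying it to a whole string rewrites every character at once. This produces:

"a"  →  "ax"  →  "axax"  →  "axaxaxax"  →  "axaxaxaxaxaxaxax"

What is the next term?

axaxaxaxaxaxaxaxaxaxaxaxaxaxaxax

φ(axaxaxaxaxaxaxax) expands symbol-by-symbol to ax ax ax ax ax ax ax ax ax ax ax ax ax ax ax ax; joining the 16 pieces gives the next term.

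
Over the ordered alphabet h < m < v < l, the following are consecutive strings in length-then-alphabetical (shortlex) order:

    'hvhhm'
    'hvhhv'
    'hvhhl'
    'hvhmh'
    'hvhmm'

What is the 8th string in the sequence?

hvhvh

Advancing 3 positions from hvhmm through hvhmm → hvhmv → hvhml reaches term 8.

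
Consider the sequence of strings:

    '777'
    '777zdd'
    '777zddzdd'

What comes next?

Each term is the previous one with zdd appended.
Applying this once more to 777zddzdd:

777zddzddzdd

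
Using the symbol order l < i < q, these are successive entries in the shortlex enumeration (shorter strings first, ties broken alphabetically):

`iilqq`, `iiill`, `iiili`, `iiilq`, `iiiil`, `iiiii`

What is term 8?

Continuing the enumeration 2 steps past iiiii: iiiii → iiiiq → (answer).

iiiql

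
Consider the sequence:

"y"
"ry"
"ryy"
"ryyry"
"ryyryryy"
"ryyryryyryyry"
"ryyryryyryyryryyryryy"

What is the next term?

ryyryryyryyryryyryryyryyryryyryyry

From term 3 onward, concatenate the last term with the second-to-last: ry·y = ryy, ryy·ry = ryyry, …
The next term joins ryyryryyryyryryyryryy and ryyryryyryyry.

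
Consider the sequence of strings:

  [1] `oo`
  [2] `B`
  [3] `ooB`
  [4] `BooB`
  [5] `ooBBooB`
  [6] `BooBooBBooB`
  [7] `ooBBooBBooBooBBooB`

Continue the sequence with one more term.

From term 3 onward, concatenate the second-to-last term with the last: oo·B = ooB, B·ooB = BooB, …
Continuing: BooBooBBooB · ooBBooBBooBooBBooB gives term 8.

BooBooBBooBooBBooBBooBooBBooB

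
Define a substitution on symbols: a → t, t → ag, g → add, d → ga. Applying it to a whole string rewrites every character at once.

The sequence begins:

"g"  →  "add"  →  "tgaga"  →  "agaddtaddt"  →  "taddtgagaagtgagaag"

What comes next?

Rewriting the 18 symbols of taddtgagaagtgagaag one by one yields ag t ga ga ag add t add t t add ag add t add t t add; concatenated:

agtgagaagaddtaddttaddagaddtaddttadd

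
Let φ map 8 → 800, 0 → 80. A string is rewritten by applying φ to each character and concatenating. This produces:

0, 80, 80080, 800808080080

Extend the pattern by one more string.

80080808008080080800808080080

Apply φ to 800808080080 symbol by symbol: 8→800, 0→80, 0→80, 8→800, 0→80, 8→800, 0→80, 8→800, 0→80, 0→80, 8→800, 0→80; joined: 800 80 80 800 80 800 80 800 80 80 800 80.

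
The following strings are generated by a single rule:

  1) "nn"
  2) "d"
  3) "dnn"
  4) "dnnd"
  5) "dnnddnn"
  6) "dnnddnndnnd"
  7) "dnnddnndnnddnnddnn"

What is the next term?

dnnddnndnnddnnddnndnnddnndnnd

From term 3 onward, concatenate the last term with the second-to-last: d·nn = dnn, dnn·d = dnnd, …
So term 8 is dnnddnndnnddnnddnn·dnnddnndnnd.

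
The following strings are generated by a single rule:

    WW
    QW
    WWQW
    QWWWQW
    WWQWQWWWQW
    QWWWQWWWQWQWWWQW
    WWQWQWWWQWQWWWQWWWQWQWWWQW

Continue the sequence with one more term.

QWWWQWWWQWQWWWQWWWQWQWWWQWQWWWQWWWQWQWWWQW

From term 3 onward, concatenate the second-to-last term with the last: WW·QW = WWQW, QW·WWQW = QWWWQW, …
So term 8 is QWWWQWWWQWQWWWQW·WWQWQWWWQWQWWWQWWWQWQWWWQW.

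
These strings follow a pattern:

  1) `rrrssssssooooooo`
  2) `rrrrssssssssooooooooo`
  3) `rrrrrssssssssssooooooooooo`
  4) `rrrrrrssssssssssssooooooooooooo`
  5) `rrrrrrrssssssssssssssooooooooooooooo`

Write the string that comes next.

Term n consists of n r's, followed by 2n s's, followed by 2n+1 o's, where the shown terms are n = 3, 4, 5, 6, 7.
At n = 8 the blocks have lengths 8, 16, 17.

rrrrrrrrssssssssssssssssooooooooooooooooo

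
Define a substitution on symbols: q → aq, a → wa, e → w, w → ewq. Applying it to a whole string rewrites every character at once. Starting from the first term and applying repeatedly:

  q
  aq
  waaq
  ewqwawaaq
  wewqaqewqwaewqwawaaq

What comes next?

Applying the rule to each of the 20 symbols of wewqaqewqwaewqwawaaq gives the pieces ewq w ewq aq wa aq w ewq aq ewq wa w ewq aq ewq wa ewq wa wa aq, which concatenate to the answer.

ewqwewqaqwaaqwewqaqewqwawewqaqewqwaewqwawaaq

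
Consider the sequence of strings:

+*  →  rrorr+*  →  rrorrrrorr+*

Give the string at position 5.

Each term is the previous one with rrorr prepended.
From rrorrrrorr+*, 2 further steps: rrorrrrorr+* → rrorrrrorrrrorr+* → (answer).

rrorrrrorrrrorrrrorr+*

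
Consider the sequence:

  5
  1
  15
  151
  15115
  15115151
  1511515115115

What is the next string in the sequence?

Each term (from the third on) is the previous term followed by the one before it: term 3 = 1·5 = 15.
The next term joins 1511515115115 and 15115151.

151151511511515115151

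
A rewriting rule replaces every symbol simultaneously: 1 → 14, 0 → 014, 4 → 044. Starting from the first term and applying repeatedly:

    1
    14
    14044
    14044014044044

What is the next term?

φ(14044014044044) expands symbol-by-symbol to 14 044 014 044 044 014 14 044 014 044 044 014 044 044; joining the 14 pieces gives the next term.

1404401404404401414044014044044014044044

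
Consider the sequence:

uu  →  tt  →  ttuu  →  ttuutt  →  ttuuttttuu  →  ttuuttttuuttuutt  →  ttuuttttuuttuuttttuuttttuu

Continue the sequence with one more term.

ttuuttttuuttuuttttuuttttuuttuuttttuuttuutt

This is a Fibonacci-style word recurrence s(k) = s(k−1)·s(k−2): e.g. tt·uu = ttuu.
The next term joins ttuuttttuuttuuttttuuttttuu and ttuuttttuuttuutt.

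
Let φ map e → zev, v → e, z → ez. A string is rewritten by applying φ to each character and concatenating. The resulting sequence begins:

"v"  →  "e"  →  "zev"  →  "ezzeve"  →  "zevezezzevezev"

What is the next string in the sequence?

φ(zevezezzevezev) expands symbol-by-symbol to ez zev e zev ez zev ez ez zev e zev ez zev e; joining the 14 pieces gives the next term.

ezzevezevezzevezezzevezevezzeve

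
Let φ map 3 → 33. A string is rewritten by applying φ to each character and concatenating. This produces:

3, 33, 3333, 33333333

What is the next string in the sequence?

3333333333333333

Apply φ to 33333333 symbol by symbol: 3→33, 3→33, 3→33, 3→33, 3→33, 3→33, 3→33, 3→33; joined: 33 33 33 33 33 33 33 33.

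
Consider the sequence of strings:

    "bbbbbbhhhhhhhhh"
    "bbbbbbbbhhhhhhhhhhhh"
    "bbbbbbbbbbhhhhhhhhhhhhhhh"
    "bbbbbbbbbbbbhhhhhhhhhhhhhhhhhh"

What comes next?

bbbbbbbbbbbbbbhhhhhhhhhhhhhhhhhhhhh

Each string has the form b^{2n} h^{3n}, where the shown terms are n = 3, 4, 5, 6.
Setting n = 7 gives 14, 21 characters in each block.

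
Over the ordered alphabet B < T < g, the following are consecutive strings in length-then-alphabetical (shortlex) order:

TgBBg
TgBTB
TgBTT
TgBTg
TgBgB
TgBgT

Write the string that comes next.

TgBgg

Treat TgBgT as a base-3 numeral over the given alphabet and add one, carrying through any trailing g's.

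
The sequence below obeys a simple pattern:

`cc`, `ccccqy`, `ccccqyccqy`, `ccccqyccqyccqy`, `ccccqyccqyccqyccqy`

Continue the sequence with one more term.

ccccqyccqyccqyccqyccqy

Every step adds ccqy to the end: s(k+1) = s(k)·ccqy.
So the next term is ccccqyccqyccqyccqy·ccqy.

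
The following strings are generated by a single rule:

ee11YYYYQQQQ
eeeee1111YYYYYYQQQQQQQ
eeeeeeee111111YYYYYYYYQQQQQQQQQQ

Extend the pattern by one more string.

eeeeeeeeeee11111111YYYYYYYYYYQQQQQQQQQQQQQ

Term n consists of 3n-1 e's, followed by 2n 1's, followed by 2n+2 Y's, followed by 3n+1 Q's (n = 1, 2, …).
Setting n = 4 gives 11, 8, 10, 13 characters in each block.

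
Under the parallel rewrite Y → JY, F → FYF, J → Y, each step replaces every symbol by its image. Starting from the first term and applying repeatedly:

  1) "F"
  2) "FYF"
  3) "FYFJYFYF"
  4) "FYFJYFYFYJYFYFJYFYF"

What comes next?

Replace each of the 19 characters of FYFJYFYFYJYFYFJYFYF in place — FYF JY FYF Y JY FYF JY FYF JY Y JY FYF JY FYF Y JY FYF JY FYF — and concatenate.

FYFJYFYFYJYFYFJYFYFJYYJYFYFJYFYFYJYFYFJYFYF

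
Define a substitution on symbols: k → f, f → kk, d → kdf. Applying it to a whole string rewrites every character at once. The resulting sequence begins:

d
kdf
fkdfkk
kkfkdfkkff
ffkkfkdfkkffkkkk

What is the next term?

kkkkffkkfkdfkkffkkkkffff

φ(ffkkfkdfkkffkkkk) expands symbol-by-symbol to kk kk f f kk f kdf kk f f kk kk f f f f; joining the 16 pieces gives the next term.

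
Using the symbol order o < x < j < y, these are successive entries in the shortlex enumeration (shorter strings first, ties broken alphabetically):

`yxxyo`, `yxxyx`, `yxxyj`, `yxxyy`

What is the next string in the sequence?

yxjoo

Treat yxxyy as a base-4 numeral over the given alphabet and add one, carrying through any trailing y's.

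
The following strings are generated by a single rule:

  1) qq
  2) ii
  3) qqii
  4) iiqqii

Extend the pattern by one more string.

qqiiiiqqii

This is a Fibonacci-style word recurrence s(k) = s(k−2)·s(k−1): e.g. qq·ii = qqii.
So term 5 is qqii·iiqqii.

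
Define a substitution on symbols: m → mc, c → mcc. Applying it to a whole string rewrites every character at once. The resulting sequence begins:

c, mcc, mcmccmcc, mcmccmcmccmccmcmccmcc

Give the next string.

mcmccmcmccmccmcmccmcmccmccmcmccmccmcmccmcmccmccmcmccmcc

Applying the rule to each of the 21 symbols of mcmccmcmccmccmcmccmcc gives the pieces mc mcc mc mcc mcc mc mcc mc mcc mcc mc mcc mcc mc mcc mc mcc mcc mc mcc mcc, which concatenate to the answer.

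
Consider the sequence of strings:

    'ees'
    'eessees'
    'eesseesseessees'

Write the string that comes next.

eesseesseesseesseesseesseessees

Each string is two copies of the previous one joined by 's'.
One more doubling of eesseesseessees gives the answer.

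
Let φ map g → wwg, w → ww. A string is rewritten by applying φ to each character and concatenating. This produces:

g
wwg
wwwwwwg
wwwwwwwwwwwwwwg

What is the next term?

wwwwwwwwwwwwwwwwwwwwwwwwwwwwwwg

Applying the rule to each of the 15 symbols of wwwwwwwwwwwwwwg gives the pieces ww ww ww ww ww ww ww ww ww ww ww ww ww ww wwg, which concatenate to the answer.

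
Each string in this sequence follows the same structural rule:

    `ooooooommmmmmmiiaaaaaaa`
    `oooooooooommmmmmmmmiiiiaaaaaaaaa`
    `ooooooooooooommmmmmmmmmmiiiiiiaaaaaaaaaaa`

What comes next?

Term n consists of 3n+1 o's, followed by 2n+3 m's, followed by 2n-2 i's, followed by 2n+3 a's, where the shown terms are n = 2, 3, 4.
Setting n = 5 gives 16, 13, 8, 13 characters in each block.

oooooooooooooooommmmmmmmmmmmmiiiiiiiiaaaaaaaaaaaaa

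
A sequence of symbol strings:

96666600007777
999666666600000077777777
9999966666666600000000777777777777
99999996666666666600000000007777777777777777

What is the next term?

999999999666666666666600000000000077777777777777777777

Each string has the form 9^{2n-1} 6^{2n+3} 0^{2n+2} 7^{4n} (n = 1, 2, …).
At n = 5 the blocks have lengths 9, 13, 12, 20.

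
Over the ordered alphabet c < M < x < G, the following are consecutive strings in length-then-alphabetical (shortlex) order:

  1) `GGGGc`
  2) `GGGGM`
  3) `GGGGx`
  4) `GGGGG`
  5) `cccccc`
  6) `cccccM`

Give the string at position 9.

Advancing 3 positions from cccccM through cccccM → cccccx → cccccG reaches term 9.

ccccMc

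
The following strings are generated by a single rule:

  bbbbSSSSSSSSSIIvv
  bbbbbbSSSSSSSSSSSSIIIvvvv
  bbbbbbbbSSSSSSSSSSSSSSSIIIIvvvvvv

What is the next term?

bbbbbbbbbbSSSSSSSSSSSSSSSSSSIIIIIvvvvvvvv

Each string has the form b^{2n} S^{3n+3} I^{n} v^{2n-2}, where the shown terms are n = 2, 3, 4.
At n = 5 the blocks have lengths 10, 18, 5, 8.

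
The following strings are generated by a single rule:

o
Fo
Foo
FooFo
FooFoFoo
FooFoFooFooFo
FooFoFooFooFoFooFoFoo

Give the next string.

This is a Fibonacci-style word recurrence s(k) = s(k−1)·s(k−2): e.g. Fo·o = Foo.
Continuing: FooFoFooFooFoFooFoFoo · FooFoFooFooFo gives term 8.

FooFoFooFooFoFooFoFooFooFoFooFooFo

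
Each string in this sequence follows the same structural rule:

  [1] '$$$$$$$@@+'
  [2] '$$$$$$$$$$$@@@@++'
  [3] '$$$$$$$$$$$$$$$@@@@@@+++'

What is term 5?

Each string has the form $^{4n+3} @^{2n} +^{n} (n = 1, 2, …).
Setting n = 5 gives 23, 10, 5 characters in each block.

$$$$$$$$$$$$$$$$$$$$$$$@@@@@@@@@@+++++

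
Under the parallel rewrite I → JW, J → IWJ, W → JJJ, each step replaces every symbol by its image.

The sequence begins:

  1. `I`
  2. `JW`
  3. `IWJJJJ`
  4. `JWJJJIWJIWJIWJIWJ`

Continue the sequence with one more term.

Replace each of the 17 characters of JWJJJIWJIWJIWJIWJ in place — IWJ JJJ IWJ IWJ IWJ JW JJJ IWJ JW JJJ IWJ JW JJJ IWJ JW JJJ IWJ — and concatenate.

IWJJJJIWJIWJIWJJWJJJIWJJWJJJIWJJWJJJIWJJWJJJIWJ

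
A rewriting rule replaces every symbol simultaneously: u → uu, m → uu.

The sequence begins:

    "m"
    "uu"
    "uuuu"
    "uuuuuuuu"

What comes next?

Rewriting each symbol of uuuuuuuu: u→uu, u→uu, u→uu, u→uu, u→uu, u→uu, u→uu, u→uu, which concatenates to uu uu uu uu uu uu uu uu.

uuuuuuuuuuuuuuuu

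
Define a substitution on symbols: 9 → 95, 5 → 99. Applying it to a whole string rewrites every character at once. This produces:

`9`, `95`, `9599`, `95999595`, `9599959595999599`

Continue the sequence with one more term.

95999595959995999599959595999595

Applying the rule to each of the 16 symbols of 9599959595999599 gives the pieces 95 99 95 95 95 99 95 99 95 99 95 95 95 99 95 95, which concatenate to the answer.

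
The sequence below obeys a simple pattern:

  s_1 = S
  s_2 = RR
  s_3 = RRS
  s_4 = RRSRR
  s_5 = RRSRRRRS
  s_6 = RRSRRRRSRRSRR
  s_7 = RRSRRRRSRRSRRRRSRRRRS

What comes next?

This is a Fibonacci-style word recurrence s(k) = s(k−1)·s(k−2): e.g. RR·S = RRS.
Continuing: RRSRRRRSRRSRRRRSRRRRS · RRSRRRRSRRSRR gives term 8.

RRSRRRRSRRSRRRRSRRRRSRRSRRRRSRRSRR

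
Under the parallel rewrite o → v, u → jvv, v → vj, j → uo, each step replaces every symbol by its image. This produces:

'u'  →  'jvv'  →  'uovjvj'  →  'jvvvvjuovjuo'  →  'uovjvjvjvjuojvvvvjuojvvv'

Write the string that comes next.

φ(uovjvjvjvjuojvvvvjuojvvv) expands symbol-by-symbol to jvv v vj uo vj uo vj uo vj uo jvv v uo vj vj vj vj uo jvv v uo vj vj vj; joining the 24 pieces gives the next term.

jvvvvjuovjuovjuovjuojvvvuovjvjvjvjuojvvvuovjvjvj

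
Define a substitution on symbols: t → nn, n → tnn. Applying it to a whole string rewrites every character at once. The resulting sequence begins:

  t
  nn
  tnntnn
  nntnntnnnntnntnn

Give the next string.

tnntnnnntnntnnnntnntnntnntnnnntnntnnnntnntnn

Applying the rule to each of the 16 symbols of nntnntnnnntnntnn gives the pieces tnn tnn nn tnn tnn nn tnn tnn tnn tnn nn tnn tnn nn tnn tnn, which concatenate to the answer.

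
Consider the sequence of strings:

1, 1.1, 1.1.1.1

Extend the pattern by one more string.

1.1.1.1.1.1.1.1

Each string is two copies of the previous one joined by '.'.
So the next term is two copies of 1.1.1.1 with '.' between the halves.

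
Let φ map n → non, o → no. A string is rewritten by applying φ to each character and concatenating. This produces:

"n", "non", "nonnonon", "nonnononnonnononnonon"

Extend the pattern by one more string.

Rewriting the 21 symbols of nonnononnonnononnonon one by one yields non no non non no non no non non no non non no non no non non no non no non; concatenated:

nonnononnonnononnononnonnononnonnononnononnonnononnonon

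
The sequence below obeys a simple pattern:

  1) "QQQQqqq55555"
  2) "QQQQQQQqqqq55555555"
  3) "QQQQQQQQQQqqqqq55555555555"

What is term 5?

Term n consists of 3n-2 Q's, followed by n+1 q's, followed by 3n-1 5's, where the shown terms are n = 2, 3, 4.
Setting n = 6 gives 16, 7, 17 characters in each block.

QQQQQQQQQQQQQQQQqqqqqqq55555555555555555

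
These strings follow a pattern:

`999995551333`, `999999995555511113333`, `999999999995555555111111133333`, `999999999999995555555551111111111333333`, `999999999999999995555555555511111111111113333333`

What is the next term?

999999999999999999995555555555555111111111111111133333333

Term n consists of 3n+2 9's, followed by 2n+1 5's, followed by 3n-2 1's, followed by n+2 3's (n = 1, 2, …).
For the next term, n = 6, so the run lengths are 20, 13, 16, 8.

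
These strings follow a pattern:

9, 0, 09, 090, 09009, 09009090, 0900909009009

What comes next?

090090900900909009090

Each term (from the third on) is the previous term followed by the one before it: term 3 = 0·9 = 09.
The next term joins 0900909009009 and 09009090.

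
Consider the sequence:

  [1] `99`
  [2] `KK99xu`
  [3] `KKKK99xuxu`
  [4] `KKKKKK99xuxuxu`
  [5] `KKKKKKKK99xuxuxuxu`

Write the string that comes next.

KKKKKKKKKK99xuxuxuxuxu

Each term wraps the previous one in KK on the left and xu on the right.
One more step from KKKKKKKK99xuxuxuxu gives the answer.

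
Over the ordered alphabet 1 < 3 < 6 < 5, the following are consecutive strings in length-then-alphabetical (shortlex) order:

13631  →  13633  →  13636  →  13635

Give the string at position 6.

Advancing 2 positions from 13635 through 13635 → 13661 reaches term 6.

13663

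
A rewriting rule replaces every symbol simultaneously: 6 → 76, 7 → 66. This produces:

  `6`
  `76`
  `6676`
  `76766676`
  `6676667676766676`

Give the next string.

Applying the rule to each of the 16 symbols of 6676667676766676 gives the pieces 76 76 66 76 76 76 66 76 66 76 66 76 76 76 66 76, which concatenate to the answer.

76766676767666766676667676766676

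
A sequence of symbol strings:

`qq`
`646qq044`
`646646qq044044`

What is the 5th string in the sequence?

646646646646qq044044044044

s(k+1) = 646·s(k)·044, so each term gains 646 as a prefix and 044 as a suffix.
From 646646qq044044, 2 further steps: 646646qq044044 → 646646646qq044044044 → (answer).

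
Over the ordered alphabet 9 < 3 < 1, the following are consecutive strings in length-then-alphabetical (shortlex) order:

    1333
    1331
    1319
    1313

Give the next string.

1311

The successor of 1313 increments the rightmost position that isn't already 1 and resets every position after it to 9.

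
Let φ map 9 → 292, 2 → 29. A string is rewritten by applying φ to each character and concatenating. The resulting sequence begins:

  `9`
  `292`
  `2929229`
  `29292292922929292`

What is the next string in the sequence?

Applying the rule to each of the 17 symbols of 29292292922929292 gives the pieces 29 292 29 292 29 29 292 29 292 29 29 292 29 292 29 292 29, which concatenate to the answer.

29292292922929292292922929292292922929229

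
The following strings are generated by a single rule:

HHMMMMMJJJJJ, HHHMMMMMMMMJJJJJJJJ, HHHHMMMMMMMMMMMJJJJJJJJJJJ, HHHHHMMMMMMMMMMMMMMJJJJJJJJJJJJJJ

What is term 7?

Term n consists of n+1 H's, followed by 3n+2 M's, followed by 3n+2 J's (n = 1, 2, …).
At n = 7 the blocks have lengths 8, 23, 23.

HHHHHHHHMMMMMMMMMMMMMMMMMMMMMMMJJJJJJJJJJJJJJJJJJJJJJJ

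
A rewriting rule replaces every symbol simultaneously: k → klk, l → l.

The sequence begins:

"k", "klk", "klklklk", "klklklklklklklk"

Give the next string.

φ(klklklklklklklk) expands symbol-by-symbol to klk l klk l klk l klk l klk l klk l klk l klk; joining the 15 pieces gives the next term.

klklklklklklklklklklklklklklklk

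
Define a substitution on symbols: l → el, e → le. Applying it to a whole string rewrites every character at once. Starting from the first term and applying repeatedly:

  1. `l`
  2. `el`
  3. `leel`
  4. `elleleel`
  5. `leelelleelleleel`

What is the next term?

Replace each of the 16 characters of leelelleelleleel in place — el le le el le el el le le el el le el le le el — and concatenate.

elleleelleelelleleelelleelleleel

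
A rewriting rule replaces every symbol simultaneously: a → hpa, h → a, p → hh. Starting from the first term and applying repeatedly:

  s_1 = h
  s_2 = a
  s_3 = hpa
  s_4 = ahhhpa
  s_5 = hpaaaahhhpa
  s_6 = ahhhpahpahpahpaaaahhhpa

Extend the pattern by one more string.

hpaaaahhhpaahhhpaahhhpaahhhpahpahpahpaaaahhhpa

φ(ahhhpahpahpahpaaaahhhpa) expands symbol-by-symbol to hpa a a a hh hpa a hh hpa a hh hpa a hh hpa hpa hpa hpa a a a hh hpa; joining the 23 pieces gives the next term.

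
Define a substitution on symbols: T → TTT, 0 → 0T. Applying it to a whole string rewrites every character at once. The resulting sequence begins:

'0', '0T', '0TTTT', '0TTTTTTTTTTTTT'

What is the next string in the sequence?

0TTTTTTTTTTTTTTTTTTTTTTTTTTTTTTTTTTTTTTTT

φ(0TTTTTTTTTTTTT) expands symbol-by-symbol to 0T TTT TTT TTT TTT TTT TTT TTT TTT TTT TTT TTT TTT TTT; joining the 14 pieces gives the next term.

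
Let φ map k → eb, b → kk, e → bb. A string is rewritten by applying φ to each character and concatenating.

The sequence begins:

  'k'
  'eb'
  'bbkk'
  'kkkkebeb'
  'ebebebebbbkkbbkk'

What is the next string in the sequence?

bbkkbbkkbbkkbbkkkkkkebebkkkkebeb

Replace each of the 16 characters of ebebebebbbkkbbkk in place — bb kk bb kk bb kk bb kk kk kk eb eb kk kk eb eb — and concatenate.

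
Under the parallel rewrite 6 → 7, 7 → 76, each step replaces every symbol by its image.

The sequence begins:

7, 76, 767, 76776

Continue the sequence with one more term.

76776767

Apply φ to 76776 symbol by symbol: 7→76, 6→7, 7→76, 7→76, 6→7; joined: 76 7 76 76 7.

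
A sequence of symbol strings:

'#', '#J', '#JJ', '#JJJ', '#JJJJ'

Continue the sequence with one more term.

The strings grow by a fixed suffix J each time.
Applying this once more to #JJJJ:

#JJJJJ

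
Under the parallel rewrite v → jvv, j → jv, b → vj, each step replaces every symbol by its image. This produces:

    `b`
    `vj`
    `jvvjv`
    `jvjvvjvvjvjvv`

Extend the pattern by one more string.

Rewriting the 13 symbols of jvjvvjvvjvjvv one by one yields jv jvv jv jvv jvv jv jvv jvv jv jvv jv jvv jvv; concatenated:

jvjvvjvjvvjvvjvjvvjvvjvjvvjvjvvjvv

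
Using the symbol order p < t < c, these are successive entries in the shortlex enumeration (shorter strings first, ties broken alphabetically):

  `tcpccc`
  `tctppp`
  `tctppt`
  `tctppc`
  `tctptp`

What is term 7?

Advancing 2 positions from tctptp through tctptp → tctptt reaches term 7.

tctptc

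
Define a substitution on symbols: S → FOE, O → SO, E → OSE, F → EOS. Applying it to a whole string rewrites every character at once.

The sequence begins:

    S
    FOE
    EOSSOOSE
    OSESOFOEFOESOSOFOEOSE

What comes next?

Replace each of the 21 characters of OSESOFOEFOESOSOFOEOSE in place — SO FOE OSE FOE SO EOS SO OSE EOS SO OSE FOE SO FOE SO EOS SO OSE SO FOE OSE — and concatenate.

SOFOEOSEFOESOEOSSOOSEEOSSOOSEFOESOFOESOEOSSOOSESOFOEOSE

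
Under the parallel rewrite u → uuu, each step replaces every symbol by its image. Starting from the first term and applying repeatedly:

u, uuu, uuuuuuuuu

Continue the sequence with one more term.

uuuuuuuuuuuuuuuuuuuuuuuuuuu

Expanding uuuuuuuuu: u→uuu, u→uuu, u→uuu, u→uuu, u→uuu, u→uuu, u→uuu, u→uuu, u→uuu. Concatenated: uuu uuu uuu uuu uuu uuu uuu uuu uuu.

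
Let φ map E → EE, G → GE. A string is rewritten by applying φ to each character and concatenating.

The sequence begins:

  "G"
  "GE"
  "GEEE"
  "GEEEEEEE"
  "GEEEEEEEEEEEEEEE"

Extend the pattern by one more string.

GEEEEEEEEEEEEEEEEEEEEEEEEEEEEEEE

Replace each of the 16 characters of GEEEEEEEEEEEEEEE in place — GE EE EE EE EE EE EE EE EE EE EE EE EE EE EE EE — and concatenate.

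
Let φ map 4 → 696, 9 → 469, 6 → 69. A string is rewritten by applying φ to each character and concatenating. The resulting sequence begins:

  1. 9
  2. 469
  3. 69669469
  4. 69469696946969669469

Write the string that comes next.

Replace each of the 20 characters of 69469696946969669469 in place — 69 469 696 69 469 69 469 69 469 696 69 469 69 469 69 69 469 696 69 469 — and concatenate.

694696966946969469694696966946969469696946969669469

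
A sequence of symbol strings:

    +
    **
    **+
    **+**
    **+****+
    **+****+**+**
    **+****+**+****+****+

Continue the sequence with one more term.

This is a Fibonacci-style word recurrence s(k) = s(k−1)·s(k−2): e.g. **·+ = **+.
So term 8 is **+****+**+****+****+·**+****+**+**.

**+****+**+****+****+**+****+**+**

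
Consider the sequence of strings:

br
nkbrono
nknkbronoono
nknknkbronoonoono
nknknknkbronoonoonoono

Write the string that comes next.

Each term wraps the previous one in nk on the left and ono on the right.
One more step from nknknknkbronoonoonoono gives the answer.

nknknknknkbronoonoonoonoono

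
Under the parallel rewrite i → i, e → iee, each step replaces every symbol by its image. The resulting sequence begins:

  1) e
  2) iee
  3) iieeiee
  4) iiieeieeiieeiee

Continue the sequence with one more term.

Rewriting the 15 symbols of iiieeieeiieeiee one by one yields i i i iee iee i iee iee i i iee iee i iee iee; concatenated:

iiiieeieeiieeieeiiieeieeiieeiee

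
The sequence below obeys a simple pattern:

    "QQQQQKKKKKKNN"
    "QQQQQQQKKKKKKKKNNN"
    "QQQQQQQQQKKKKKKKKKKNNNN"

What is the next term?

QQQQQQQQQQQKKKKKKKKKKKKNNNNN

Reading off run lengths: Q runs 5, 7, 9; K runs 6, 8, 10; N runs 2, 3, 4 — each is linear in n, where the shown terms are n = 3, 4, 5.
At n = 6 the blocks have lengths 11, 12, 5.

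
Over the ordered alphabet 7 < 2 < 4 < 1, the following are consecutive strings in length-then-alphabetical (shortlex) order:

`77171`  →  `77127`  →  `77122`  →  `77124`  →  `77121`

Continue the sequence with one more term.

Treat 77121 as a base-4 numeral over the given alphabet and add one, carrying through any trailing 1's.

77147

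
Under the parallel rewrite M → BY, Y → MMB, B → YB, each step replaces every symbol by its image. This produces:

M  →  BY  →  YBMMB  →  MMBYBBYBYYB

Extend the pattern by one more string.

BYBYYBMMBYBYBMMBYBMMBMMBYB

Rewriting each symbol of MMBYBBYBYYB: M→BY, M→BY, B→YB, Y→MMB, B→YB, B→YB, Y→MMB, B→YB, Y→MMB, Y→MMB, B→YB, which concatenates to BY BY YB MMB YB YB MMB YB MMB MMB YB.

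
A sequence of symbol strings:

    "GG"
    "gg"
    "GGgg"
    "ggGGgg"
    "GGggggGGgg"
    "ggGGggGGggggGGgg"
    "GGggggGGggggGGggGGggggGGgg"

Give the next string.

This is a Fibonacci-style word recurrence s(k) = s(k−2)·s(k−1): e.g. GG·gg = GGgg.
Continuing: ggGGggGGggggGGgg · GGggggGGggggGGggGGggggGGgg gives term 8.

ggGGggGGggggGGggGGggggGGggggGGggGGggggGGgg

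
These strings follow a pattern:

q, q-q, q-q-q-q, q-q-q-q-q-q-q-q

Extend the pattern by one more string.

q-q-q-q-q-q-q-q-q-q-q-q-q-q-q-q

s(k+1) = s(k)·-·s(k) — each term doubles the last with '-' between the halves.
So the next term is two copies of q-q-q-q-q-q-q-q with '-' between the halves.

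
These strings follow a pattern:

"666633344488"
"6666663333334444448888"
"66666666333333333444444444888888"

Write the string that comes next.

666666666633333333333344444444444488888888

Each string has the form 6^{2n+2} 3^{3n} 4^{3n} 8^{2n} (n = 1, 2, …).
At n = 4 the blocks have lengths 10, 12, 12, 8.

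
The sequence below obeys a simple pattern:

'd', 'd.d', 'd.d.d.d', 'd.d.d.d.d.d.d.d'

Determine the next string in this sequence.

d.d.d.d.d.d.d.d.d.d.d.d.d.d.d.d

s(k+1) = s(k)·.·s(k) — each term doubles the last with '.' between the halves.
So the next term is two copies of d.d.d.d.d.d.d.d with '.' between the halves.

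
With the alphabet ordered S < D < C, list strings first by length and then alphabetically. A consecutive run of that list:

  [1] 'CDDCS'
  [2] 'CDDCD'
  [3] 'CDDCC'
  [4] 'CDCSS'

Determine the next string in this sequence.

Find the rightmost character of CDCSS below C, bump it to the next letter, and reset everything to its right to S.

CDCSD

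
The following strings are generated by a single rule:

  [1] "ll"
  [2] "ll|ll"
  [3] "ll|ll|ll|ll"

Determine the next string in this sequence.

Every step duplicates the string with '|' between the halves.
Doubling ll|ll|ll|ll with '|' between the halves:

ll|ll|ll|ll|ll|ll|ll|ll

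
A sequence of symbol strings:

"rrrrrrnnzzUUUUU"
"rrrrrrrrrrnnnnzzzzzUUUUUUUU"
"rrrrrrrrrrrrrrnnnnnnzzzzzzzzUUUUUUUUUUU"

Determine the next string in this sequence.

rrrrrrrrrrrrrrrrrrnnnnnnnnzzzzzzzzzzzUUUUUUUUUUUUUU

The n-th term is 4n+2 r's then 2n n's then 3n-1 z's then 3n+2 U's (n = 1, 2, …).
At n = 4 the blocks have lengths 18, 8, 11, 14.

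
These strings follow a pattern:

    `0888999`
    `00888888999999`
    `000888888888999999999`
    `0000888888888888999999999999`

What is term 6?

000000888888888888888888999999999999999999

Reading off run lengths: 0 runs 1, 2, 3, 4; 8 runs 3, 6, 9, 12; 9 runs 3, 6, 9, 12 — each is linear in n (n = 1, 2, …).
For term 6, n = 6, so the run lengths are 6, 18, 18.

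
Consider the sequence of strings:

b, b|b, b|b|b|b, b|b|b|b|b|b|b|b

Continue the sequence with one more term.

b|b|b|b|b|b|b|b|b|b|b|b|b|b|b|b

Each string is two copies of the previous one joined by '|'.
So the next term is two copies of b|b|b|b|b|b|b|b with '|' between the halves.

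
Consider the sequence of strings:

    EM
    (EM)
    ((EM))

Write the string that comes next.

Every step adds ( to the front and ) to the end of the previous string.
Applying this once more to ((EM)):

(((EM)))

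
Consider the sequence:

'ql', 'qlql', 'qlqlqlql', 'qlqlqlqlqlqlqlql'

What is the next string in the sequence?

s(k+1) = s(k)·s(k) — each term doubles the last.
Doubling qlqlqlqlqlqlqlql:

qlqlqlqlqlqlqlqlqlqlqlqlqlqlqlql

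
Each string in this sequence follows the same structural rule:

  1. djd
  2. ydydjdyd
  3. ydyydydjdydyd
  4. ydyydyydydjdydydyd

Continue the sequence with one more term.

ydyydyydyydydjdydydydyd

Every step adds ydy to the front and yd to the end of the previous string.
One more step from ydyydyydydjdydydyd gives the answer.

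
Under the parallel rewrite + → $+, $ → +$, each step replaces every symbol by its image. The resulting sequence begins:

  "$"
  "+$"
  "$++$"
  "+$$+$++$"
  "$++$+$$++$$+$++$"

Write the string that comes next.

Rewriting the 16 symbols of $++$+$$++$$+$++$ one by one yields +$ $+ $+ +$ $+ +$ +$ $+ $+ +$ +$ $+ +$ $+ $+ +$; concatenated:

+$$+$++$$++$+$$+$++$+$$++$$+$++$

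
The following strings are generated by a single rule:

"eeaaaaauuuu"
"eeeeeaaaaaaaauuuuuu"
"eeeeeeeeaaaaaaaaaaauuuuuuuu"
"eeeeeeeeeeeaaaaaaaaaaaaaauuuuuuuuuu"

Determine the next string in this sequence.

Reading off run lengths: e runs 2, 5, 8, 11; a runs 5, 8, 11, 14; u runs 4, 6, 8, 10 — each is linear in n (n = 1, 2, …).
Setting n = 5 gives 14, 17, 12 characters in each block.

eeeeeeeeeeeeeeaaaaaaaaaaaaaaaaauuuuuuuuuuuu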